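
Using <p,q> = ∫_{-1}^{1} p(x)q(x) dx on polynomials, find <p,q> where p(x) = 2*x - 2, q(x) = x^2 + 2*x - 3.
<p,q> = 40/3

Expand the product: p(x)·q(x) = 2*x^3 + 2*x^2 - 10*x + 6.
∫_{-1}^{1} of each monomial x^k gives [2/(k+1) if k even, 0 if k odd]. Integrating term-by-term (or equivalently evaluating the antiderivative F(x) = x^4/2 + 2*x^3/3 - 5*x^2 + 6*x at the endpoints):
  F(1) − F(−1) = 13/6 − (-67/6) = 40/3.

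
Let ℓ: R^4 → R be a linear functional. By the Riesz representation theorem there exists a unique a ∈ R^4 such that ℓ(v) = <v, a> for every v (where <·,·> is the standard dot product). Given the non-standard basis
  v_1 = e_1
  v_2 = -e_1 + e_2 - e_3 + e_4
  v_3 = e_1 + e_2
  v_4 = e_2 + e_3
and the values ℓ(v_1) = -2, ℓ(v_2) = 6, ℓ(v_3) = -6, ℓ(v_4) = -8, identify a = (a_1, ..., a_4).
a = (-2, -4, -4, 4)

Write a = (a_1, ..., a_4) in the standard basis. For each basis vector v_i, ℓ(v_i) = <v_i, a> is a linear equation in the a_j's. Collect the n equations into a matrix system V a = ℓ, where row i of V is v_i (expressed in the standard basis). Since V is invertible (lower-triangular with 1s on the diagonal, up to permutation), solve by back-substitution:
  V =
[[1, 0, 0, 0],
 [-1, 1, -1, 1],
 [1, 1, 0, 0],
 [0, 1, 1, 0]]
  V a = (-2, 6, -6, -8)
Solving gives a = (-2, -4, -4, 4).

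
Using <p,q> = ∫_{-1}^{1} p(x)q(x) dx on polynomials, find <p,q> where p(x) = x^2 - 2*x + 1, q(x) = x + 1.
<p,q> = 4/3

Expand the product: p(x)·q(x) = x^3 - x^2 - x + 1.
∫_{-1}^{1} of each monomial x^k gives [2/(k+1) if k even, 0 if k odd]. Integrating term-by-term (or equivalently evaluating the antiderivative F(x) = x^4/4 - x^3/3 - x^2/2 + x at the endpoints):
  F(1) − F(−1) = 5/12 − (-11/12) = 4/3.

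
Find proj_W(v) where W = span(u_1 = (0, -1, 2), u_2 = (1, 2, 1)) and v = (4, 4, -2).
proj_W(v) = (5/3, 74/15, -23/15)

Set up U = [u_1 | ... | u_2] ∈ R^(3×2). The projector onto W = col(U) is P = U (U^T U)^(-1) U^T.
Compute U^T U =
  [5, 0]
  [0, 6],
and U^T v = (-8, 10).
Solve U^T U · c = U^T v for the coefficients: c = (-8/5, 5/3). The projection is proj_W(v) = U c.
Check: (v - proj_W(v)) · u_1 = 0  (should be 0).
Check: (v - proj_W(v)) · u_2 = 0  (should be 0).
Result: proj_W(v) = (5/3, 74/15, -23/15).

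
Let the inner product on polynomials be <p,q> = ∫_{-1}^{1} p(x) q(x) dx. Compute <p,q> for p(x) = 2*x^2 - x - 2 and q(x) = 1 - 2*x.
<p,q> = -4/3

Expand the product: p(x)·q(x) = -4*x^3 + 4*x^2 + 3*x - 2.
∫_{-1}^{1} of each monomial x^k gives [2/(k+1) if k even, 0 if k odd]. Integrating term-by-term (or equivalently evaluating the antiderivative F(x) = -x^4 + 4*x^3/3 + 3*x^2/2 - 2*x at the endpoints):
  F(1) − F(−1) = -1/6 − (7/6) = -4/3.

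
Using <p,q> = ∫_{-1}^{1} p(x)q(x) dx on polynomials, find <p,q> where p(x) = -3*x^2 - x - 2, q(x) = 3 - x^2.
<p,q> = -232/15

Expand the product: p(x)·q(x) = 3*x^4 + x^3 - 7*x^2 - 3*x - 6.
∫_{-1}^{1} of each monomial x^k gives [2/(k+1) if k even, 0 if k odd]. Integrating term-by-term (or equivalently evaluating the antiderivative F(x) = 3*x^5/5 + x^4/4 - 7*x^3/3 - 3*x^2/2 - 6*x at the endpoints):
  F(1) − F(−1) = -539/60 − (389/60) = -232/15.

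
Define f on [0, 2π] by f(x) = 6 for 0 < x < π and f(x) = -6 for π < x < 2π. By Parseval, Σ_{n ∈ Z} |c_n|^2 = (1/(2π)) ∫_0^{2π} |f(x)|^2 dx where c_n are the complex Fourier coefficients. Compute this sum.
Σ |c_n|^2 = 36

Parseval equates the L^2 energy of f (normalised by 1/(2π)) with the ℓ^2 sum of its Fourier coefficients: (1/(2π)) ∫_0^{2π} |f|^2 = Σ |c_n|^2.
Compute the left side: (1/(2π)) [∫_0^π 6^2 dx + ∫_π^{2π} (-6)^2 dx] = (1/(2π)) · (36π + 36π) = (36 + 36)/2 = 36.
So Σ_{n ∈ Z} |c_n|^2 = 36.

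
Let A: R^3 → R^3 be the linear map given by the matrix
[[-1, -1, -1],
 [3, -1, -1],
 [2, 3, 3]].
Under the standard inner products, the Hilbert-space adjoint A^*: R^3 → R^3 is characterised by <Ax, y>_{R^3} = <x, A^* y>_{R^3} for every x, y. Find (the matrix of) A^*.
A^* = A^T =
[[-1, 3, 2],
 [-1, -1, 3],
 [-1, -1, 3]]

For real matrices with standard dot products, the defining identity <Ax, y> = <x, A^* y> gives (Ax)^T y = x^T (A^*) y, i.e. x^T A^T y = x^T (A^*) y. Since this holds for all x, y, we must have A^* = A^T. Therefore
A^* =
[[-1, 3, 2],
 [-1, -1, 3],
 [-1, -1, 3]].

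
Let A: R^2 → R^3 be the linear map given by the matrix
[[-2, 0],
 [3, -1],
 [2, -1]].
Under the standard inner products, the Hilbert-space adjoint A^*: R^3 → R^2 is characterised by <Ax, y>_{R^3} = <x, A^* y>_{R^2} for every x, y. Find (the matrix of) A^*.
A^* = A^T =
[[-2, 3, 2],
 [0, -1, -1]]

For real matrices with standard dot products, the defining identity <Ax, y> = <x, A^* y> gives (Ax)^T y = x^T (A^*) y, i.e. x^T A^T y = x^T (A^*) y. Since this holds for all x, y, we must have A^* = A^T. Therefore
A^* =
[[-2, 3, 2],
 [0, -1, -1]].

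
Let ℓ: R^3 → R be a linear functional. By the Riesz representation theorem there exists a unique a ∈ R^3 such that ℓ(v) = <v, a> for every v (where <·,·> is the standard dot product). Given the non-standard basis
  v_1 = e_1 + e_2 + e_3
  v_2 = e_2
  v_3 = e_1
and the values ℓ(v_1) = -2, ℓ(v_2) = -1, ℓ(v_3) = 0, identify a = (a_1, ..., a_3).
a = (0, -1, -1)

Write a = (a_1, ..., a_3) in the standard basis. For each basis vector v_i, ℓ(v_i) = <v_i, a> is a linear equation in the a_j's. Collect the n equations into a matrix system V a = ℓ, where row i of V is v_i (expressed in the standard basis). Since V is invertible (lower-triangular with 1s on the diagonal, up to permutation), solve by back-substitution:
  V =
[[1, 1, 1],
 [0, 1, 0],
 [1, 0, 0]]
  V a = (-2, -1, 0)
Solving gives a = (0, -1, -1).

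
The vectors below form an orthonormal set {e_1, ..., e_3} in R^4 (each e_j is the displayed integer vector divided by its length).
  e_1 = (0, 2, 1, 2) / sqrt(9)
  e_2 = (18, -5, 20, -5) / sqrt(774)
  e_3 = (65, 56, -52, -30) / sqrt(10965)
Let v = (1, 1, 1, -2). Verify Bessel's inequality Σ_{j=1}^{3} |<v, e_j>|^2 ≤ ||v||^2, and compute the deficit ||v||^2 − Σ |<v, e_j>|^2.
Σ |<v, e_j>|^2 = 683/170; ||v||^2 = 7; deficit = 507/170

Write each e_j = u_j / sqrt(<u_j, u_j>) where u_j is the displayed integer vector. Then <v, e_j> = <v, u_j> / sqrt(<u_j, u_j>), so |<v, e_j>|^2 = <v, u_j>^2 / <u_j, u_j>.
Coefficients: <v, e_1> = -1/sqrt(9), <v, e_2> = 43/sqrt(774), <v, e_3> = 129/sqrt(10965).
Square and sum: Σ |<v, e_j>|^2 = 683/170.
Compute ||v||^2 = v·v = 7.
Deficit = 7 − 683/170 = 507/170 ≥ 0, confirming Bessel's inequality. (The deficit equals ||v − Σ <v,e_j> e_j||^2, the squared distance from v to span{e_j}.)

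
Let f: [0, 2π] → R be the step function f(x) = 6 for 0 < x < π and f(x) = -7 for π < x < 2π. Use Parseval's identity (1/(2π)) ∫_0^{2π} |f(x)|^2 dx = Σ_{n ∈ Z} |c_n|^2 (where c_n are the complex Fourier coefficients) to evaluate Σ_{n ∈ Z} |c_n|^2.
Σ |c_n|^2 = 85/2

Parseval equates the L^2 energy of f (normalised by 1/(2π)) with the ℓ^2 sum of its Fourier coefficients: (1/(2π)) ∫_0^{2π} |f|^2 = Σ |c_n|^2.
Compute the left side: (1/(2π)) [∫_0^π 6^2 dx + ∫_π^{2π} (-7)^2 dx] = (1/(2π)) · (36π + 49π) = (36 + 49)/2 = 85/2.
So Σ_{n ∈ Z} |c_n|^2 = 85/2.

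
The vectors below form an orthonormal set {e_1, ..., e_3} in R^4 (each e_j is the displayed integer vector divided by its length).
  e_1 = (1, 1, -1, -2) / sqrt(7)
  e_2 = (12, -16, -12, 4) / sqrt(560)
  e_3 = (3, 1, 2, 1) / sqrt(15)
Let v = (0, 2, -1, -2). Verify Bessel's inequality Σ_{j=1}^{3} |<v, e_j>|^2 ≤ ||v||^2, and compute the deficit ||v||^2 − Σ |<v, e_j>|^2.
Σ |<v, e_j>|^2 = 26/3; ||v||^2 = 9; deficit = 1/3

Write each e_j = u_j / sqrt(<u_j, u_j>) where u_j is the displayed integer vector. Then <v, e_j> = <v, u_j> / sqrt(<u_j, u_j>), so |<v, e_j>|^2 = <v, u_j>^2 / <u_j, u_j>.
Coefficients: <v, e_1> = 7/sqrt(7), <v, e_2> = -28/sqrt(560), <v, e_3> = -2/sqrt(15).
Square and sum: Σ |<v, e_j>|^2 = 26/3.
Compute ||v||^2 = v·v = 9.
Deficit = 9 − 26/3 = 1/3 ≥ 0, confirming Bessel's inequality. (The deficit equals ||v − Σ <v,e_j> e_j||^2, the squared distance from v to span{e_j}.)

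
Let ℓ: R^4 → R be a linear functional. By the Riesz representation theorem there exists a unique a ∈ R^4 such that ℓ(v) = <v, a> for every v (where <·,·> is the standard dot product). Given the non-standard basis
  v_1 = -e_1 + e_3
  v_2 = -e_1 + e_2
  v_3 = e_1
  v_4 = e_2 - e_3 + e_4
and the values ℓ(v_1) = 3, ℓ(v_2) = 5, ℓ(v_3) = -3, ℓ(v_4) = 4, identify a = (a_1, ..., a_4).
a = (-3, 2, 0, 2)

Write a = (a_1, ..., a_4) in the standard basis. For each basis vector v_i, ℓ(v_i) = <v_i, a> is a linear equation in the a_j's. Collect the n equations into a matrix system V a = ℓ, where row i of V is v_i (expressed in the standard basis). Since V is invertible (lower-triangular with 1s on the diagonal, up to permutation), solve by back-substitution:
  V =
[[-1, 0, 1, 0],
 [-1, 1, 0, 0],
 [1, 0, 0, 0],
 [0, 1, -1, 1]]
  V a = (3, 5, -3, 4)
Solving gives a = (-3, 2, 0, 2).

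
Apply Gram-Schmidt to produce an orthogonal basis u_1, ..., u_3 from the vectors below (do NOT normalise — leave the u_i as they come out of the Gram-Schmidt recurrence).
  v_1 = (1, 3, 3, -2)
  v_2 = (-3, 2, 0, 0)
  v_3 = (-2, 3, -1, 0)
Orthogonal basis:
  u_1 = (1, 3, 3, -2)
  u_2 = (-72/23, 37/23, -9/23, 6/23)
  u_3 = (98/145, 147/145, -169/145, 16/145)

Apply the Gram-Schmidt recurrence
  u_1 = v_1
  u_i = v_i − Σ_{j<i} ((v_i · u_j) / (u_j · u_j)) · u_j.

Step by step this gives:
  u_1 = (1, 3, 3, -2)
  u_2 = (-72/23, 37/23, -9/23, 6/23)
  u_3 = (98/145, 147/145, -169/145, 16/145)

Orthogonality check:
  u_2 · u_1 = 0 (should be 0)
  u_3 · u_1 = 0 (should be 0)
  u_3 · u_2 = 0 (should be 0)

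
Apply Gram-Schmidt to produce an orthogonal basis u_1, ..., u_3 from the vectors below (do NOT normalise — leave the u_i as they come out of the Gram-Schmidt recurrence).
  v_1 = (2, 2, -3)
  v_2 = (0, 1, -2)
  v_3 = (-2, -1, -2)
Orthogonal basis:
  u_1 = (2, 2, -3)
  u_2 = (-16/17, 1/17, -10/17)
  u_3 = (2/7, -8/7, -4/7)

Apply the Gram-Schmidt recurrence
  u_1 = v_1
  u_i = v_i − Σ_{j<i} ((v_i · u_j) / (u_j · u_j)) · u_j.

Step by step this gives:
  u_1 = (2, 2, -3)
  u_2 = (-16/17, 1/17, -10/17)
  u_3 = (2/7, -8/7, -4/7)

Orthogonality check:
  u_2 · u_1 = 0 (should be 0)
  u_3 · u_1 = 0 (should be 0)
  u_3 · u_2 = 0 (should be 0)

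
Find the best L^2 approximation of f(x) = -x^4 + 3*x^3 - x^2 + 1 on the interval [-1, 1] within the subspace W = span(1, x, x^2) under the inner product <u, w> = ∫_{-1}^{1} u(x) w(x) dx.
g(x) = -13*x^2/7 + 9*x/5 + 38/35

The best approximation g ∈ W is the orthogonal projection of f onto W. Writing g = a_0 + a_1 x + a_2 x^2, the coefficients solve the normal equations G · a = b where
  G_{ij} = <φ_i, φ_j> and b_i = <f, φ_i>, with φ_0 = 1, φ_1 = x, φ_2 = x^2.
G =
  [2, 0, 2/3]
  [0, 2/3, 0]
  [2/3, 0, 2/5],
b = (14/15, 6/5, -2/105).
Solving gives a_0 = 38/35, a_1 = 9/5, a_2 = -13/7, so
  g(x) = -13*x^2/7 + 9*x/5 + 38/35.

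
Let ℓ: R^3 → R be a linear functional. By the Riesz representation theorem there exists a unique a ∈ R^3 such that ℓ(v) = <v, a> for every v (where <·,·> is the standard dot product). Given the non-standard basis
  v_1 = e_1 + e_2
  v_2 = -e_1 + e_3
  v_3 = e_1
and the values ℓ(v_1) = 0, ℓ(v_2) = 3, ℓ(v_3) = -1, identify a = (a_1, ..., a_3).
a = (-1, 1, 2)

Write a = (a_1, ..., a_3) in the standard basis. For each basis vector v_i, ℓ(v_i) = <v_i, a> is a linear equation in the a_j's. Collect the n equations into a matrix system V a = ℓ, where row i of V is v_i (expressed in the standard basis). Since V is invertible (lower-triangular with 1s on the diagonal, up to permutation), solve by back-substitution:
  V =
[[1, 1, 0],
 [-1, 0, 1],
 [1, 0, 0]]
  V a = (0, 3, -1)
Solving gives a = (-1, 1, 2).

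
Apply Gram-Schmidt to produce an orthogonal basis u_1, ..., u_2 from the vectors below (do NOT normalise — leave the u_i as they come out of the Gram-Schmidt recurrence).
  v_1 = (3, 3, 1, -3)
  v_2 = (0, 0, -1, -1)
Orthogonal basis:
  u_1 = (3, 3, 1, -3)
  u_2 = (-3/14, -3/14, -15/14, -11/14)

Apply the Gram-Schmidt recurrence
  u_1 = v_1
  u_i = v_i − Σ_{j<i} ((v_i · u_j) / (u_j · u_j)) · u_j.

Step by step this gives:
  u_1 = (3, 3, 1, -3)
  u_2 = (-3/14, -3/14, -15/14, -11/14)

Orthogonality check:
  u_2 · u_1 = 0 (should be 0)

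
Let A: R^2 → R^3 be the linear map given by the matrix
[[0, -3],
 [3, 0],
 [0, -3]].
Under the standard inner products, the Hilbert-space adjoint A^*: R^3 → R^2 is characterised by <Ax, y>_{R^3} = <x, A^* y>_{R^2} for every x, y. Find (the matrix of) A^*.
A^* = A^T =
[[0, 3, 0],
 [-3, 0, -3]]

For real matrices with standard dot products, the defining identity <Ax, y> = <x, A^* y> gives (Ax)^T y = x^T (A^*) y, i.e. x^T A^T y = x^T (A^*) y. Since this holds for all x, y, we must have A^* = A^T. Therefore
A^* =
[[0, 3, 0],
 [-3, 0, -3]].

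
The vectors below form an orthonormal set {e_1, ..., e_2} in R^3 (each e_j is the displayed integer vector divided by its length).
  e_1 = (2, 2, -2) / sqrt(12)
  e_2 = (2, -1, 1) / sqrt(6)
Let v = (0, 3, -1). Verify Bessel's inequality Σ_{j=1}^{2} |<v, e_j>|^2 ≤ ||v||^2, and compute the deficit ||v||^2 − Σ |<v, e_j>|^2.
Σ |<v, e_j>|^2 = 8; ||v||^2 = 10; deficit = 2

Write each e_j = u_j / sqrt(<u_j, u_j>) where u_j is the displayed integer vector. Then <v, e_j> = <v, u_j> / sqrt(<u_j, u_j>), so |<v, e_j>|^2 = <v, u_j>^2 / <u_j, u_j>.
Coefficients: <v, e_1> = 8/sqrt(12), <v, e_2> = -4/sqrt(6).
Square and sum: Σ |<v, e_j>|^2 = 8.
Compute ||v||^2 = v·v = 10.
Deficit = 10 − 8 = 2 ≥ 0, confirming Bessel's inequality. (The deficit equals ||v − Σ <v,e_j> e_j||^2, the squared distance from v to span{e_j}.)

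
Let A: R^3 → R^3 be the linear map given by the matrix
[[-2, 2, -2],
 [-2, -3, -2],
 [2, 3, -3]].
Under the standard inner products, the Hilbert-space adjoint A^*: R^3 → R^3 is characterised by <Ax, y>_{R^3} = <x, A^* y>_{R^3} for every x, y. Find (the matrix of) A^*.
A^* = A^T =
[[-2, -2, 2],
 [2, -3, 3],
 [-2, -2, -3]]

For real matrices with standard dot products, the defining identity <Ax, y> = <x, A^* y> gives (Ax)^T y = x^T (A^*) y, i.e. x^T A^T y = x^T (A^*) y. Since this holds for all x, y, we must have A^* = A^T. Therefore
A^* =
[[-2, -2, 2],
 [2, -3, 3],
 [-2, -2, -3]].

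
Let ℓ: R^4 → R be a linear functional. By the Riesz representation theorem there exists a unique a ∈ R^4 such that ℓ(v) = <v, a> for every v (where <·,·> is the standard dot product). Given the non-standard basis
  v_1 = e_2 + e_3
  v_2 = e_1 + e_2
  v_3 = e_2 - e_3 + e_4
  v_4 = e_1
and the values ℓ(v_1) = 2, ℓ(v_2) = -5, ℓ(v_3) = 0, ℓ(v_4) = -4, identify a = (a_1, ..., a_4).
a = (-4, -1, 3, 4)

Write a = (a_1, ..., a_4) in the standard basis. For each basis vector v_i, ℓ(v_i) = <v_i, a> is a linear equation in the a_j's. Collect the n equations into a matrix system V a = ℓ, where row i of V is v_i (expressed in the standard basis). Since V is invertible (lower-triangular with 1s on the diagonal, up to permutation), solve by back-substitution:
  V =
[[0, 1, 1, 0],
 [1, 1, 0, 0],
 [0, 1, -1, 1],
 [1, 0, 0, 0]]
  V a = (2, -5, 0, -4)
Solving gives a = (-4, -1, 3, 4).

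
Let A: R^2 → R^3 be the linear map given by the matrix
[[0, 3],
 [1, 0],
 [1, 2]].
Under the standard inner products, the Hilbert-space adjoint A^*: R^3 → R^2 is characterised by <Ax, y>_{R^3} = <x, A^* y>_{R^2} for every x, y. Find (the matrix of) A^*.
A^* = A^T =
[[0, 1, 1],
 [3, 0, 2]]

For real matrices with standard dot products, the defining identity <Ax, y> = <x, A^* y> gives (Ax)^T y = x^T (A^*) y, i.e. x^T A^T y = x^T (A^*) y. Since this holds for all x, y, we must have A^* = A^T. Therefore
A^* =
[[0, 1, 1],
 [3, 0, 2]].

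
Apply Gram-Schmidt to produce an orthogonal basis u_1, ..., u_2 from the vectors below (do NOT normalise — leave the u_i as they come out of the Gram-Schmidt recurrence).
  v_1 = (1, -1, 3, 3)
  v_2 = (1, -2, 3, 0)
Orthogonal basis:
  u_1 = (1, -1, 3, 3)
  u_2 = (2/5, -7/5, 6/5, -9/5)

Apply the Gram-Schmidt recurrence
  u_1 = v_1
  u_i = v_i − Σ_{j<i} ((v_i · u_j) / (u_j · u_j)) · u_j.

Step by step this gives:
  u_1 = (1, -1, 3, 3)
  u_2 = (2/5, -7/5, 6/5, -9/5)

Orthogonality check:
  u_2 · u_1 = 0 (should be 0)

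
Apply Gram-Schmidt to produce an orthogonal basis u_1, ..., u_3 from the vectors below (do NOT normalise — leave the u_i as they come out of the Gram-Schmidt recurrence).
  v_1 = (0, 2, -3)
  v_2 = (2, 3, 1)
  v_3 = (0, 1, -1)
Orthogonal basis:
  u_1 = (0, 2, -3)
  u_2 = (2, 33/13, 22/13)
  u_3 = (-22/173, 12/173, 8/173)

Apply the Gram-Schmidt recurrence
  u_1 = v_1
  u_i = v_i − Σ_{j<i} ((v_i · u_j) / (u_j · u_j)) · u_j.

Step by step this gives:
  u_1 = (0, 2, -3)
  u_2 = (2, 33/13, 22/13)
  u_3 = (-22/173, 12/173, 8/173)

Orthogonality check:
  u_2 · u_1 = 0 (should be 0)
  u_3 · u_1 = 0 (should be 0)
  u_3 · u_2 = 0 (should be 0)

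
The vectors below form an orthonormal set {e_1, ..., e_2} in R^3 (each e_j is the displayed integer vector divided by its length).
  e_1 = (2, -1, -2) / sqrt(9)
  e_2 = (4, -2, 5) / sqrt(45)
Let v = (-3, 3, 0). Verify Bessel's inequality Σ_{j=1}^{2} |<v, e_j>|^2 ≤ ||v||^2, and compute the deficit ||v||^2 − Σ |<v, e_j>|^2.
Σ |<v, e_j>|^2 = 81/5; ||v||^2 = 18; deficit = 9/5

Write each e_j = u_j / sqrt(<u_j, u_j>) where u_j is the displayed integer vector. Then <v, e_j> = <v, u_j> / sqrt(<u_j, u_j>), so |<v, e_j>|^2 = <v, u_j>^2 / <u_j, u_j>.
Coefficients: <v, e_1> = -9/sqrt(9), <v, e_2> = -18/sqrt(45).
Square and sum: Σ |<v, e_j>|^2 = 81/5.
Compute ||v||^2 = v·v = 18.
Deficit = 18 − 81/5 = 9/5 ≥ 0, confirming Bessel's inequality. (The deficit equals ||v − Σ <v,e_j> e_j||^2, the squared distance from v to span{e_j}.)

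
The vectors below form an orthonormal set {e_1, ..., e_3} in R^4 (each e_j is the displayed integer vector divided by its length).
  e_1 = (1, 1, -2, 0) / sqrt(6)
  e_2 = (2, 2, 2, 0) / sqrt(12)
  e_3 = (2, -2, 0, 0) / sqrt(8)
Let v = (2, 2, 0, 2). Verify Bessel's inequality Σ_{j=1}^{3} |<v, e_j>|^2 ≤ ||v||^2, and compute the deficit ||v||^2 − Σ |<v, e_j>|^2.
Σ |<v, e_j>|^2 = 8; ||v||^2 = 12; deficit = 4

Write each e_j = u_j / sqrt(<u_j, u_j>) where u_j is the displayed integer vector. Then <v, e_j> = <v, u_j> / sqrt(<u_j, u_j>), so |<v, e_j>|^2 = <v, u_j>^2 / <u_j, u_j>.
Coefficients: <v, e_1> = 4/sqrt(6), <v, e_2> = 8/sqrt(12), <v, e_3> = 0/sqrt(8).
Square and sum: Σ |<v, e_j>|^2 = 8.
Compute ||v||^2 = v·v = 12.
Deficit = 12 − 8 = 4 ≥ 0, confirming Bessel's inequality. (The deficit equals ||v − Σ <v,e_j> e_j||^2, the squared distance from v to span{e_j}.)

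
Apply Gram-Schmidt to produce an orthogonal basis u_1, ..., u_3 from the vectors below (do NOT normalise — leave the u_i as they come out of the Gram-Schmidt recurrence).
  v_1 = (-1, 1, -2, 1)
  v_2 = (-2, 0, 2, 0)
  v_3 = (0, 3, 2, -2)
Orthogonal basis:
  u_1 = (-1, 1, -2, 1)
  u_2 = (-16/7, 2/7, 10/7, 2/7)
  u_3 = (7/13, 43/13, 7/13, -22/13)

Apply the Gram-Schmidt recurrence
  u_1 = v_1
  u_i = v_i − Σ_{j<i} ((v_i · u_j) / (u_j · u_j)) · u_j.

Step by step this gives:
  u_1 = (-1, 1, -2, 1)
  u_2 = (-16/7, 2/7, 10/7, 2/7)
  u_3 = (7/13, 43/13, 7/13, -22/13)

Orthogonality check:
  u_2 · u_1 = 0 (should be 0)
  u_3 · u_1 = 0 (should be 0)
  u_3 · u_2 = 0 (should be 0)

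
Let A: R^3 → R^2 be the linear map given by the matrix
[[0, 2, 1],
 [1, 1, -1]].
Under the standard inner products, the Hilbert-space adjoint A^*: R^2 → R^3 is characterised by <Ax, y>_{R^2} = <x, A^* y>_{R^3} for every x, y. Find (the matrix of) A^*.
A^* = A^T =
[[0, 1],
 [2, 1],
 [1, -1]]

For real matrices with standard dot products, the defining identity <Ax, y> = <x, A^* y> gives (Ax)^T y = x^T (A^*) y, i.e. x^T A^T y = x^T (A^*) y. Since this holds for all x, y, we must have A^* = A^T. Therefore
A^* =
[[0, 1],
 [2, 1],
 [1, -1]].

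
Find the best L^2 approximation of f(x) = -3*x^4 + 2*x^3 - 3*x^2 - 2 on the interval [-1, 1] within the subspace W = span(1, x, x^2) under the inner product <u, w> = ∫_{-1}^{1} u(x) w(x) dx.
g(x) = -39*x^2/7 + 6*x/5 - 61/35

The best approximation g ∈ W is the orthogonal projection of f onto W. Writing g = a_0 + a_1 x + a_2 x^2, the coefficients solve the normal equations G · a = b where
  G_{ij} = <φ_i, φ_j> and b_i = <f, φ_i>, with φ_0 = 1, φ_1 = x, φ_2 = x^2.
G =
  [2, 0, 2/3]
  [0, 2/3, 0]
  [2/3, 0, 2/5],
b = (-36/5, 4/5, -356/105).
Solving gives a_0 = -61/35, a_1 = 6/5, a_2 = -39/7, so
  g(x) = -39*x^2/7 + 6*x/5 - 61/35.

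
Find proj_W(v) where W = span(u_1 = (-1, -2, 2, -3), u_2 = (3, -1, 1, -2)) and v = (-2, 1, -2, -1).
proj_W(v) = (-23/13, 3/13, -3/13, 8/13)

Set up U = [u_1 | ... | u_2] ∈ R^(4×2). The projector onto W = col(U) is P = U (U^T U)^(-1) U^T.
Compute U^T U =
  [18, 7]
  [7, 15],
and U^T v = (-1, -7).
Solve U^T U · c = U^T v for the coefficients: c = (2/13, -7/13). The projection is proj_W(v) = U c.
Check: (v - proj_W(v)) · u_1 = 0  (should be 0).
Check: (v - proj_W(v)) · u_2 = 0  (should be 0).
Result: proj_W(v) = (-23/13, 3/13, -3/13, 8/13).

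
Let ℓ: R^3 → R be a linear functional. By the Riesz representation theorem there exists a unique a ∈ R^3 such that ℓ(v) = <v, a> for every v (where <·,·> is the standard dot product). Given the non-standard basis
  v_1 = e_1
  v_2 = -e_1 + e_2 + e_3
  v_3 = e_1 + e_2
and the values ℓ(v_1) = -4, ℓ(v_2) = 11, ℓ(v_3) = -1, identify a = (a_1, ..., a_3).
a = (-4, 3, 4)

Write a = (a_1, ..., a_3) in the standard basis. For each basis vector v_i, ℓ(v_i) = <v_i, a> is a linear equation in the a_j's. Collect the n equations into a matrix system V a = ℓ, where row i of V is v_i (expressed in the standard basis). Since V is invertible (lower-triangular with 1s on the diagonal, up to permutation), solve by back-substitution:
  V =
[[1, 0, 0],
 [-1, 1, 1],
 [1, 1, 0]]
  V a = (-4, 11, -1)
Solving gives a = (-4, 3, 4).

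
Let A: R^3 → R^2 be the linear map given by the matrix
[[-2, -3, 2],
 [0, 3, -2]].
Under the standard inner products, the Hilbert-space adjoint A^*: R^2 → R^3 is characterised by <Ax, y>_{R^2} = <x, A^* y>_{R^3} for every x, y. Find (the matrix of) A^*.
A^* = A^T =
[[-2, 0],
 [-3, 3],
 [2, -2]]

For real matrices with standard dot products, the defining identity <Ax, y> = <x, A^* y> gives (Ax)^T y = x^T (A^*) y, i.e. x^T A^T y = x^T (A^*) y. Since this holds for all x, y, we must have A^* = A^T. Therefore
A^* =
[[-2, 0],
 [-3, 3],
 [2, -2]].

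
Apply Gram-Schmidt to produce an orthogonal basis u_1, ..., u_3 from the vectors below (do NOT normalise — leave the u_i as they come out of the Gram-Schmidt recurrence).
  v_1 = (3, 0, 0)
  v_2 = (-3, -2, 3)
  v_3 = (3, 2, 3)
Orthogonal basis:
  u_1 = (3, 0, 0)
  u_2 = (0, -2, 3)
  u_3 = (0, 36/13, 24/13)

Apply the Gram-Schmidt recurrence
  u_1 = v_1
  u_i = v_i − Σ_{j<i} ((v_i · u_j) / (u_j · u_j)) · u_j.

Step by step this gives:
  u_1 = (3, 0, 0)
  u_2 = (0, -2, 3)
  u_3 = (0, 36/13, 24/13)

Orthogonality check:
  u_2 · u_1 = 0 (should be 0)
  u_3 · u_1 = 0 (should be 0)
  u_3 · u_2 = 0 (should be 0)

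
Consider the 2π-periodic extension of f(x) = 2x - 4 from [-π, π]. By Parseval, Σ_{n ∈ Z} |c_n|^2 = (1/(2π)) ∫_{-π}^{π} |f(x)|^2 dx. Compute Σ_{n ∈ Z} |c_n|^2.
Σ |c_n|^2 = 4π^2/3 + 16

Expand and integrate term by term over [-π, π]:
  ∫ (2x)^2 dx = 4·(2π^3/3); ∫ 2·2·(-4)·x dx = 0 (odd integrand); ∫ (-4)^2 dx = 16·2π.
So (1/(2π)) ∫_{-π}^{π} (2x - 4)^2 dx = 4π^2/3 + 16 = 4π^2/3 + 16.
Parseval ⇒ Σ |c_n|^2 = 4π^2/3 + 16.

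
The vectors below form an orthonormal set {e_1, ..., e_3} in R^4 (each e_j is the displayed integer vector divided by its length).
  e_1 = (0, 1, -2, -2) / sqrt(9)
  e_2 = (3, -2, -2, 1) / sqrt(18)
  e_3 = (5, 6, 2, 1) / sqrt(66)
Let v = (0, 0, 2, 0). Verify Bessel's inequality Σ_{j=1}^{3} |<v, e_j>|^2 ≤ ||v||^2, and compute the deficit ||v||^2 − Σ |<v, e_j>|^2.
Σ |<v, e_j>|^2 = 32/11; ||v||^2 = 4; deficit = 12/11

Write each e_j = u_j / sqrt(<u_j, u_j>) where u_j is the displayed integer vector. Then <v, e_j> = <v, u_j> / sqrt(<u_j, u_j>), so |<v, e_j>|^2 = <v, u_j>^2 / <u_j, u_j>.
Coefficients: <v, e_1> = -4/sqrt(9), <v, e_2> = -4/sqrt(18), <v, e_3> = 4/sqrt(66).
Square and sum: Σ |<v, e_j>|^2 = 32/11.
Compute ||v||^2 = v·v = 4.
Deficit = 4 − 32/11 = 12/11 ≥ 0, confirming Bessel's inequality. (The deficit equals ||v − Σ <v,e_j> e_j||^2, the squared distance from v to span{e_j}.)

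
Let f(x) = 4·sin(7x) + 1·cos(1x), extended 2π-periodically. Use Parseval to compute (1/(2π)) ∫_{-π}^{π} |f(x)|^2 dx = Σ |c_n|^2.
Σ |c_n|^2 = 17/2

Expand |f|^2 and use orthogonality of {sin(nx), cos(mx)} on [-π, π]:
  ∫_{-π}^{π} sin(nx)^2 dx = π, ∫ cos(mx)^2 dx = π, and cross terms integrate to 0.
So ∫_{-π}^{π} f(x)^2 dx = 4^2 · π + 1^2 · π = (16 + 1)π.
Divide by 2π: (16 + 1)/2 = 17/2.
By Parseval, this equals Σ |c_n|^2.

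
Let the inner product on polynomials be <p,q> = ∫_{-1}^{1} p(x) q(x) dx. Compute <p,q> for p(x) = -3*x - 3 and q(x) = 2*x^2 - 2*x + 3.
<p,q> = -18

Expand the product: p(x)·q(x) = -6*x^3 - 3*x - 9.
∫_{-1}^{1} of each monomial x^k gives [2/(k+1) if k even, 0 if k odd]. Integrating term-by-term (or equivalently evaluating the antiderivative F(x) = -3*x^4/2 - 3*x^2/2 - 9*x at the endpoints):
  F(1) − F(−1) = -12 − (6) = -18.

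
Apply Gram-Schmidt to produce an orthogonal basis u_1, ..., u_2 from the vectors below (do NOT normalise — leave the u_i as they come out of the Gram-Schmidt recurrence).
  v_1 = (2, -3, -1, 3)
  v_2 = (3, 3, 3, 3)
Orthogonal basis:
  u_1 = (2, -3, -1, 3)
  u_2 = (63/23, 78/23, 72/23, 60/23)

Apply the Gram-Schmidt recurrence
  u_1 = v_1
  u_i = v_i − Σ_{j<i} ((v_i · u_j) / (u_j · u_j)) · u_j.

Step by step this gives:
  u_1 = (2, -3, -1, 3)
  u_2 = (63/23, 78/23, 72/23, 60/23)

Orthogonality check:
  u_2 · u_1 = 0 (should be 0)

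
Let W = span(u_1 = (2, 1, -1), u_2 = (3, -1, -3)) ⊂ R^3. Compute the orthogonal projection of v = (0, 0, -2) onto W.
proj_W(v) = (4/5, -3/5, -1)

Set up U = [u_1 | ... | u_2] ∈ R^(3×2). The projector onto W = col(U) is P = U (U^T U)^(-1) U^T.
Compute U^T U =
  [6, 8]
  [8, 19],
and U^T v = (2, 6).
Solve U^T U · c = U^T v for the coefficients: c = (-1/5, 2/5). The projection is proj_W(v) = U c.
Check: (v - proj_W(v)) · u_1 = 0  (should be 0).
Check: (v - proj_W(v)) · u_2 = 0  (should be 0).
Result: proj_W(v) = (4/5, -3/5, -1).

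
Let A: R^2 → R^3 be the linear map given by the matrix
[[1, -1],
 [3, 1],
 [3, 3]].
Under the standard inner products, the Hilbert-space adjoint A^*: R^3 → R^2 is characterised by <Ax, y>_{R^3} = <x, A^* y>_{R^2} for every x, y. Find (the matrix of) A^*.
A^* = A^T =
[[1, 3, 3],
 [-1, 1, 3]]

For real matrices with standard dot products, the defining identity <Ax, y> = <x, A^* y> gives (Ax)^T y = x^T (A^*) y, i.e. x^T A^T y = x^T (A^*) y. Since this holds for all x, y, we must have A^* = A^T. Therefore
A^* =
[[1, 3, 3],
 [-1, 1, 3]].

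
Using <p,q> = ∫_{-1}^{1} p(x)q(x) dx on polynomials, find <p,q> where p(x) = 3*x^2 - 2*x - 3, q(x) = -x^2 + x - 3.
<p,q> = 172/15

Expand the product: p(x)·q(x) = -3*x^4 + 5*x^3 - 8*x^2 + 3*x + 9.
∫_{-1}^{1} of each monomial x^k gives [2/(k+1) if k even, 0 if k odd]. Integrating term-by-term (or equivalently evaluating the antiderivative F(x) = -3*x^5/5 + 5*x^4/4 - 8*x^3/3 + 3*x^2/2 + 9*x at the endpoints):
  F(1) − F(−1) = 509/60 − (-179/60) = 172/15.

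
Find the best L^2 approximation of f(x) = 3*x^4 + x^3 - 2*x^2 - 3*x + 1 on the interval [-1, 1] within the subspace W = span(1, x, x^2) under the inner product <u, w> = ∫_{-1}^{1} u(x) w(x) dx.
g(x) = 4*x^2/7 - 12*x/5 + 26/35

The best approximation g ∈ W is the orthogonal projection of f onto W. Writing g = a_0 + a_1 x + a_2 x^2, the coefficients solve the normal equations G · a = b where
  G_{ij} = <φ_i, φ_j> and b_i = <f, φ_i>, with φ_0 = 1, φ_1 = x, φ_2 = x^2.
G =
  [2, 0, 2/3]
  [0, 2/3, 0]
  [2/3, 0, 2/5],
b = (28/15, -8/5, 76/105).
Solving gives a_0 = 26/35, a_1 = -12/5, a_2 = 4/7, so
  g(x) = 4*x^2/7 - 12*x/5 + 26/35.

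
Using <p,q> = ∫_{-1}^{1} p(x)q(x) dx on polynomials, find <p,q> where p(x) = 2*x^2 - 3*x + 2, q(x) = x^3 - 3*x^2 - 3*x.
<p,q> = -8/5

Expand the product: p(x)·q(x) = 2*x^5 - 9*x^4 + 5*x^3 + 3*x^2 - 6*x.
∫_{-1}^{1} of each monomial x^k gives [2/(k+1) if k even, 0 if k odd]. Integrating term-by-term (or equivalently evaluating the antiderivative F(x) = x^6/3 - 9*x^5/5 + 5*x^4/4 + x^3 - 3*x^2 at the endpoints):
  F(1) − F(−1) = -133/60 − (-37/60) = -8/5.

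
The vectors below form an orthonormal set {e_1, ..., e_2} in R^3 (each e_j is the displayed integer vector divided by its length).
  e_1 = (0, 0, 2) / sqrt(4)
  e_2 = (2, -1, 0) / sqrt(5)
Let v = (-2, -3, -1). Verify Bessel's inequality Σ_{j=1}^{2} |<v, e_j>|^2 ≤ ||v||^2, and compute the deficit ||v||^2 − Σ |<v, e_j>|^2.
Σ |<v, e_j>|^2 = 6/5; ||v||^2 = 14; deficit = 64/5

Write each e_j = u_j / sqrt(<u_j, u_j>) where u_j is the displayed integer vector. Then <v, e_j> = <v, u_j> / sqrt(<u_j, u_j>), so |<v, e_j>|^2 = <v, u_j>^2 / <u_j, u_j>.
Coefficients: <v, e_1> = -2/sqrt(4), <v, e_2> = -1/sqrt(5).
Square and sum: Σ |<v, e_j>|^2 = 6/5.
Compute ||v||^2 = v·v = 14.
Deficit = 14 − 6/5 = 64/5 ≥ 0, confirming Bessel's inequality. (The deficit equals ||v − Σ <v,e_j> e_j||^2, the squared distance from v to span{e_j}.)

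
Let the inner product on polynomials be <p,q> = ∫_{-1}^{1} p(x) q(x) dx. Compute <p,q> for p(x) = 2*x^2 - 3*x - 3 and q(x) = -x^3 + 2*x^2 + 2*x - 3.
<p,q> = 44/5

Expand the product: p(x)·q(x) = -2*x^5 + 7*x^4 + x^3 - 18*x^2 + 3*x + 9.
∫_{-1}^{1} of each monomial x^k gives [2/(k+1) if k even, 0 if k odd]. Integrating term-by-term (or equivalently evaluating the antiderivative F(x) = -x^6/3 + 7*x^5/5 + x^4/4 - 6*x^3 + 3*x^2/2 + 9*x at the endpoints):
  F(1) − F(−1) = 349/60 − (-179/60) = 44/5.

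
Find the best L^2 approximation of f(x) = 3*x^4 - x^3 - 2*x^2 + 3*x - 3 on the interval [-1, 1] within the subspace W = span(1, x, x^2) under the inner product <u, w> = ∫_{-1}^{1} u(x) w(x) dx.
g(x) = 4*x^2/7 + 12*x/5 - 114/35

The best approximation g ∈ W is the orthogonal projection of f onto W. Writing g = a_0 + a_1 x + a_2 x^2, the coefficients solve the normal equations G · a = b where
  G_{ij} = <φ_i, φ_j> and b_i = <f, φ_i>, with φ_0 = 1, φ_1 = x, φ_2 = x^2.
G =
  [2, 0, 2/3]
  [0, 2/3, 0]
  [2/3, 0, 2/5],
b = (-92/15, 8/5, -68/35).
Solving gives a_0 = -114/35, a_1 = 12/5, a_2 = 4/7, so
  g(x) = 4*x^2/7 + 12*x/5 - 114/35.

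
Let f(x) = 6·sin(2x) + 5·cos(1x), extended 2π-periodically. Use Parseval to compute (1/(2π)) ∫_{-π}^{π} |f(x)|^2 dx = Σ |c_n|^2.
Σ |c_n|^2 = 61/2

Expand |f|^2 and use orthogonality of {sin(nx), cos(mx)} on [-π, π]:
  ∫_{-π}^{π} sin(nx)^2 dx = π, ∫ cos(mx)^2 dx = π, and cross terms integrate to 0.
So ∫_{-π}^{π} f(x)^2 dx = 6^2 · π + 5^2 · π = (36 + 25)π.
Divide by 2π: (36 + 25)/2 = 61/2.
By Parseval, this equals Σ |c_n|^2.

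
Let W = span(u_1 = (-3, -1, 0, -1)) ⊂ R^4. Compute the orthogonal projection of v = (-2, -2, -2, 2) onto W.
proj_W(v) = (-18/11, -6/11, 0, -6/11)

Set up U = [u_1 | ... | u_1] ∈ R^(4×1). The projector onto W = col(U) is P = U (U^T U)^(-1) U^T.
Compute U^T U =
  [11],
and U^T v = (6).
Solve U^T U · c = U^T v for the coefficients: c = (6/11). The projection is proj_W(v) = U c.
Check: (v - proj_W(v)) · u_1 = 0  (should be 0).
Result: proj_W(v) = (-18/11, -6/11, 0, -6/11).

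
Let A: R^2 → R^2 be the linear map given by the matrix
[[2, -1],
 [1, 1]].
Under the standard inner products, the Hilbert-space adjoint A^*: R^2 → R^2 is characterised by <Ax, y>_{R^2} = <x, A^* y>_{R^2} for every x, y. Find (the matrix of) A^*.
A^* = A^T =
[[2, 1],
 [-1, 1]]

For real matrices with standard dot products, the defining identity <Ax, y> = <x, A^* y> gives (Ax)^T y = x^T (A^*) y, i.e. x^T A^T y = x^T (A^*) y. Since this holds for all x, y, we must have A^* = A^T. Therefore
A^* =
[[2, 1],
 [-1, 1]].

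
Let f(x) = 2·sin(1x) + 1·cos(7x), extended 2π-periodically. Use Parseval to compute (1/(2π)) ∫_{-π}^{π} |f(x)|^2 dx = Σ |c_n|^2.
Σ |c_n|^2 = 5/2

Expand |f|^2 and use orthogonality of {sin(nx), cos(mx)} on [-π, π]:
  ∫_{-π}^{π} sin(nx)^2 dx = π, ∫ cos(mx)^2 dx = π, and cross terms integrate to 0.
So ∫_{-π}^{π} f(x)^2 dx = 2^2 · π + 1^2 · π = (4 + 1)π.
Divide by 2π: (4 + 1)/2 = 5/2.
By Parseval, this equals Σ |c_n|^2.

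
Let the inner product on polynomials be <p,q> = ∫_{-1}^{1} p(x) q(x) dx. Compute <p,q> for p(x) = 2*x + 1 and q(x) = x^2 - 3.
<p,q> = -16/3

Expand the product: p(x)·q(x) = 2*x^3 + x^2 - 6*x - 3.
∫_{-1}^{1} of each monomial x^k gives [2/(k+1) if k even, 0 if k odd]. Integrating term-by-term (or equivalently evaluating the antiderivative F(x) = x^4/2 + x^3/3 - 3*x^2 - 3*x at the endpoints):
  F(1) − F(−1) = -31/6 − (1/6) = -16/3.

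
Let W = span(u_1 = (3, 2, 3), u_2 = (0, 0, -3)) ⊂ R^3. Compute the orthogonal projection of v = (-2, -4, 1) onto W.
proj_W(v) = (-42/13, -28/13, 1)

Set up U = [u_1 | ... | u_2] ∈ R^(3×2). The projector onto W = col(U) is P = U (U^T U)^(-1) U^T.
Compute U^T U =
  [22, -9]
  [-9, 9],
and U^T v = (-11, -3).
Solve U^T U · c = U^T v for the coefficients: c = (-14/13, -55/39). The projection is proj_W(v) = U c.
Check: (v - proj_W(v)) · u_1 = 0  (should be 0).
Check: (v - proj_W(v)) · u_2 = 0  (should be 0).
Result: proj_W(v) = (-42/13, -28/13, 1).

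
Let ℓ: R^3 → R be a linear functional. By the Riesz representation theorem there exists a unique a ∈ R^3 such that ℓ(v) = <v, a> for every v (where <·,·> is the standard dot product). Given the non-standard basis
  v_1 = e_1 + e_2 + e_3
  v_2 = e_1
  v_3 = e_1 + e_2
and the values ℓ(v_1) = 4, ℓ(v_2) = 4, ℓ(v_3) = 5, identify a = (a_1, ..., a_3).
a = (4, 1, -1)

Write a = (a_1, ..., a_3) in the standard basis. For each basis vector v_i, ℓ(v_i) = <v_i, a> is a linear equation in the a_j's. Collect the n equations into a matrix system V a = ℓ, where row i of V is v_i (expressed in the standard basis). Since V is invertible (lower-triangular with 1s on the diagonal, up to permutation), solve by back-substitution:
  V =
[[1, 1, 1],
 [1, 0, 0],
 [1, 1, 0]]
  V a = (4, 4, 5)
Solving gives a = (4, 1, -1).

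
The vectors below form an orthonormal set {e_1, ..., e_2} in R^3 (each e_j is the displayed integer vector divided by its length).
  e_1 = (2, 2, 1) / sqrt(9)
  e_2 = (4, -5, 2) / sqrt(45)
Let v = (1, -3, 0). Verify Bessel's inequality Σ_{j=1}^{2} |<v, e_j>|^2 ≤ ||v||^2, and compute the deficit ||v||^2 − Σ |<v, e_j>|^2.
Σ |<v, e_j>|^2 = 49/5; ||v||^2 = 10; deficit = 1/5

Write each e_j = u_j / sqrt(<u_j, u_j>) where u_j is the displayed integer vector. Then <v, e_j> = <v, u_j> / sqrt(<u_j, u_j>), so |<v, e_j>|^2 = <v, u_j>^2 / <u_j, u_j>.
Coefficients: <v, e_1> = -4/sqrt(9), <v, e_2> = 19/sqrt(45).
Square and sum: Σ |<v, e_j>|^2 = 49/5.
Compute ||v||^2 = v·v = 10.
Deficit = 10 − 49/5 = 1/5 ≥ 0, confirming Bessel's inequality. (The deficit equals ||v − Σ <v,e_j> e_j||^2, the squared distance from v to span{e_j}.)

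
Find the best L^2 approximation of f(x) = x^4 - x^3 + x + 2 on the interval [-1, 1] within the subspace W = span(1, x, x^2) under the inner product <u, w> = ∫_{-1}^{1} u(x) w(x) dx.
g(x) = 6*x^2/7 + 2*x/5 + 67/35

The best approximation g ∈ W is the orthogonal projection of f onto W. Writing g = a_0 + a_1 x + a_2 x^2, the coefficients solve the normal equations G · a = b where
  G_{ij} = <φ_i, φ_j> and b_i = <f, φ_i>, with φ_0 = 1, φ_1 = x, φ_2 = x^2.
G =
  [2, 0, 2/3]
  [0, 2/3, 0]
  [2/3, 0, 2/5],
b = (22/5, 4/15, 34/21).
Solving gives a_0 = 67/35, a_1 = 2/5, a_2 = 6/7, so
  g(x) = 6*x^2/7 + 2*x/5 + 67/35.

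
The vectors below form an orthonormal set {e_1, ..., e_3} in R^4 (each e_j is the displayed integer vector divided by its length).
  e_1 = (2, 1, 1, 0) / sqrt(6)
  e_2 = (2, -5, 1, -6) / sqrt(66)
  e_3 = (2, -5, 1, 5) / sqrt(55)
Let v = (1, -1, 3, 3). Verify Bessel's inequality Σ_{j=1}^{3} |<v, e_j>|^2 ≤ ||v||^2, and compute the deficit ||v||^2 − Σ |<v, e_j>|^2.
Σ |<v, e_j>|^2 = 15; ||v||^2 = 20; deficit = 5

Write each e_j = u_j / sqrt(<u_j, u_j>) where u_j is the displayed integer vector. Then <v, e_j> = <v, u_j> / sqrt(<u_j, u_j>), so |<v, e_j>|^2 = <v, u_j>^2 / <u_j, u_j>.
Coefficients: <v, e_1> = 4/sqrt(6), <v, e_2> = -8/sqrt(66), <v, e_3> = 25/sqrt(55).
Square and sum: Σ |<v, e_j>|^2 = 15.
Compute ||v||^2 = v·v = 20.
Deficit = 20 − 15 = 5 ≥ 0, confirming Bessel's inequality. (The deficit equals ||v − Σ <v,e_j> e_j||^2, the squared distance from v to span{e_j}.)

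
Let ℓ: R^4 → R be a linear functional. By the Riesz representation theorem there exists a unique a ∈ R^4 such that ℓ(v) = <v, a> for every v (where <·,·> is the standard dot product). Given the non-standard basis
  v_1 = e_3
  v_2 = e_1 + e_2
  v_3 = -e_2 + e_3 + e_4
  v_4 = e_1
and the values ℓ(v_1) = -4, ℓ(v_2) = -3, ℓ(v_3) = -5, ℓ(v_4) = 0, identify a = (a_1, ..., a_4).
a = (0, -3, -4, -4)

Write a = (a_1, ..., a_4) in the standard basis. For each basis vector v_i, ℓ(v_i) = <v_i, a> is a linear equation in the a_j's. Collect the n equations into a matrix system V a = ℓ, where row i of V is v_i (expressed in the standard basis). Since V is invertible (lower-triangular with 1s on the diagonal, up to permutation), solve by back-substitution:
  V =
[[0, 0, 1, 0],
 [1, 1, 0, 0],
 [0, -1, 1, 1],
 [1, 0, 0, 0]]
  V a = (-4, -3, -5, 0)
Solving gives a = (0, -3, -4, -4).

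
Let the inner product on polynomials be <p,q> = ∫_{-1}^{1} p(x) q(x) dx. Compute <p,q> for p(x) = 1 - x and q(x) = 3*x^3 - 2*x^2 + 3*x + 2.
<p,q> = -8/15

Expand the product: p(x)·q(x) = -3*x^4 + 5*x^3 - 5*x^2 + x + 2.
∫_{-1}^{1} of each monomial x^k gives [2/(k+1) if k even, 0 if k odd]. Integrating term-by-term (or equivalently evaluating the antiderivative F(x) = -3*x^5/5 + 5*x^4/4 - 5*x^3/3 + x^2/2 + 2*x at the endpoints):
  F(1) − F(−1) = 89/60 − (121/60) = -8/15.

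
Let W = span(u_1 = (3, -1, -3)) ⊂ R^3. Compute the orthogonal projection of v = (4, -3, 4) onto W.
proj_W(v) = (9/19, -3/19, -9/19)

Set up U = [u_1 | ... | u_1] ∈ R^(3×1). The projector onto W = col(U) is P = U (U^T U)^(-1) U^T.
Compute U^T U =
  [19],
and U^T v = (3).
Solve U^T U · c = U^T v for the coefficients: c = (3/19). The projection is proj_W(v) = U c.
Check: (v - proj_W(v)) · u_1 = 0  (should be 0).
Result: proj_W(v) = (9/19, -3/19, -9/19).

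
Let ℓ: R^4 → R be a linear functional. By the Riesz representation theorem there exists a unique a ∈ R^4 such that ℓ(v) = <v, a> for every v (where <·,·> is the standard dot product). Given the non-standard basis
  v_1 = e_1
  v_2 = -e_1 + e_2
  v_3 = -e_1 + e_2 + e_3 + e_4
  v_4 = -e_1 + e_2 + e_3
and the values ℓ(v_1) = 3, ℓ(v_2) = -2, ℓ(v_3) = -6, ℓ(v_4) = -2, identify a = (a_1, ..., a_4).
a = (3, 1, 0, -4)

Write a = (a_1, ..., a_4) in the standard basis. For each basis vector v_i, ℓ(v_i) = <v_i, a> is a linear equation in the a_j's. Collect the n equations into a matrix system V a = ℓ, where row i of V is v_i (expressed in the standard basis). Since V is invertible (lower-triangular with 1s on the diagonal, up to permutation), solve by back-substitution:
  V =
[[1, 0, 0, 0],
 [-1, 1, 0, 0],
 [-1, 1, 1, 1],
 [-1, 1, 1, 0]]
  V a = (3, -2, -6, -2)
Solving gives a = (3, 1, 0, -4).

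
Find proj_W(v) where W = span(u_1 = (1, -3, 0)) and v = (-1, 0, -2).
proj_W(v) = (-1/10, 3/10, 0)

Set up U = [u_1 | ... | u_1] ∈ R^(3×1). The projector onto W = col(U) is P = U (U^T U)^(-1) U^T.
Compute U^T U =
  [10],
and U^T v = (-1).
Solve U^T U · c = U^T v for the coefficients: c = (-1/10). The projection is proj_W(v) = U c.
Check: (v - proj_W(v)) · u_1 = 0  (should be 0).
Result: proj_W(v) = (-1/10, 3/10, 0).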